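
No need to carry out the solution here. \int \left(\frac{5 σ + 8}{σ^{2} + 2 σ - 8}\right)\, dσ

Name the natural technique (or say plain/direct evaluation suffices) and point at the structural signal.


Verdict: partial fractions — σ^{2} + 2 σ - 8 splits into linear pieces, so the quotient is a sum of simple fractions — decompose before integrating.


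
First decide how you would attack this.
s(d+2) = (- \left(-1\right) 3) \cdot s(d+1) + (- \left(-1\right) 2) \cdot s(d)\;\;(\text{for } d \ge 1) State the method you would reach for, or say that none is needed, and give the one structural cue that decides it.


Diagnosis: the characteristic-root method — try a geometric ansatz r^d: constant coefficients turn the recurrence into one polynomial equation in r.


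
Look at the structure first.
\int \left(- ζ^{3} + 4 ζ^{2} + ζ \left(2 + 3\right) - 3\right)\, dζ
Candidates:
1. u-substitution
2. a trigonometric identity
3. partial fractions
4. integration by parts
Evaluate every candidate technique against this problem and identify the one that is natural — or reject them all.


Technique: no special technique — scan for structure and find none: constant multiples of powers of ζ, integrate directly.
- u-substitution — no substitution does more than relabel what direct integration already handles.
- a trigonometric identity — no sine or cosine appears, so there is nothing for a trigonometric identity to act on.
- partial fractions: there is no rational-function structure to decompose.
- integration by parts: parts would only shuffle a directly integrable integrand.


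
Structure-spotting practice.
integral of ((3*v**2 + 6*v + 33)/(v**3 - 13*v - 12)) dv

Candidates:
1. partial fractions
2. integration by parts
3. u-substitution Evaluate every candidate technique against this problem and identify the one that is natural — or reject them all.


Technique: partial fractions — each factor of v**3 - 13*v - 12 owns one elementary piece of the integrand — separate them and integrate piecewise.
- partial fractions: applicable, and directly so.
- integration by parts — the nonconstant-polynomial-times-standard-kernel pattern (an exp, sine, cosine, or logarithm partner) is absent.
- u-substitution: no subexpression of the integrand pairs with its own derivative as a factor — individual terms may offer their own substitutions, but any change of variable covering the whole integral would have to be constructed from outside the expression.


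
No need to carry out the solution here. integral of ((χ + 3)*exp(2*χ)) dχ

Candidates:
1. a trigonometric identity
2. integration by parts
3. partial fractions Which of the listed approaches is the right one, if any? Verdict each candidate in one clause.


Diagnosis: integration by parts — a polynomial factor χ + 3 multiplies exp(2*χ); differentiating χ + 3 lowers its degree while exp(2*χ) integrates cleanly, so parts wins.
- a trigonometric identity — there is no trigonometric structure at all — the integrand carries no sine or cosine to rewrite.
- integration by parts: yes — fits the structure here.
- partial fractions — the expression is not a ratio of polynomials that decomposes further.


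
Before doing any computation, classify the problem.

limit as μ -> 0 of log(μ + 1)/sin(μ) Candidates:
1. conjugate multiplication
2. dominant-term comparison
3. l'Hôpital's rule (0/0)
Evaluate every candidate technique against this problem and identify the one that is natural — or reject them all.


Verdict: l'Hôpital's rule (0/0) — numerator and denominator both vanish at 0 — a genuine 0/0 form, which is exactly when l'Hôpital applies. The standard small-argument limits would also carry it; the rule is the systematic route.
- conjugate multiplication: rationalization has no target — no divergent radical difference appears.
- dominant-term comparison: this limit is not decided by comparing leading-term growth at infinity.
- l'Hôpital's rule (0/0): yes — fits the structure here.


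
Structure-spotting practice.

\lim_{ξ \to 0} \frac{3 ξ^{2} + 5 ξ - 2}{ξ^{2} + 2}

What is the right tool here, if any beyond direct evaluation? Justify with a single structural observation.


Verdict: no special technique — no vanishing denominator and no indeterminate clash at the point — evaluation is immediate.


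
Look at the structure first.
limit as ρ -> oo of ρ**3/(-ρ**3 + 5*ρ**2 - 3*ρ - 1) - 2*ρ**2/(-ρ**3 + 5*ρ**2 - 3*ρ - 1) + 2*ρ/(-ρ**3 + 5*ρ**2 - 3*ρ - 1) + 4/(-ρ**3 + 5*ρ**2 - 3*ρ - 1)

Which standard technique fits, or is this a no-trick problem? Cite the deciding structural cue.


Verdict: dominant-term comparison — at large ρ only the top-degree terms survive; compare the leading terms and the limit falls out. Viewed as a single quotient this is an ∞/∞ form — an at-infinity application of l'Hôpital's rule would also resolve it; comparing leading growth reads the answer without differentiating.


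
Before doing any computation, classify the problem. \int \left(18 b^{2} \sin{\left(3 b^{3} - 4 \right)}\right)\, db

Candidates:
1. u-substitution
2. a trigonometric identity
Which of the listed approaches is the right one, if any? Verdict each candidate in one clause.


Method: u-substitution — differentiating the inner expression 3 b^{3} - 4 produces the factor 18 b^{2} up to a constant multiple, so substituting u = 3 b^{3} - 4 reduces everything to a one-variable integral in u.
- u-substitution — a fit — the right tool for this form.
- a trigonometric identity — no even trigonometric power and no product of distinct frequencies to rewrite.


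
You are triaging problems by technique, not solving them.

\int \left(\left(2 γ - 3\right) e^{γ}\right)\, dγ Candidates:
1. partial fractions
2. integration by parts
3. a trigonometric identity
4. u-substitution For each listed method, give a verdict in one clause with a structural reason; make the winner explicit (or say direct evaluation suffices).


Method: integration by parts — the integrand splits as 2 γ - 3 times e^{γ} — repeatedly differentiating the polynomial part kills it, which is the parts ladder.
- partial fractions — there is no rational-function structure to decompose.
- integration by parts — applicable, and directly so.
- a trigonometric identity — no sine or cosine appears, so there is nothing for a trigonometric identity to act on.
- u-substitution: no subexpression of the integrand pairs with its own derivative as a factor — individual terms may offer their own substitutions, but any change of variable covering the whole integral would have to be constructed from outside the expression.


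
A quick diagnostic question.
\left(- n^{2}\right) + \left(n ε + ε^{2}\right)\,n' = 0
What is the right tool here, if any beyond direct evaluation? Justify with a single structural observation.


Best approach: the homogeneous substitution — the slope's numerator and denominator share total degree; set v = n/ε and the equation drops to separable form. Rewriting — with the variables' roles exchanged where the shape demands it — would expose a Bernoulli structure too; the homogeneous substitution simply reads the degrees directly.


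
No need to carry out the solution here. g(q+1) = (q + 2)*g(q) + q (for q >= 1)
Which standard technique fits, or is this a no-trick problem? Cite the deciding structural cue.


Diagnosis: a summation factor — normalize by the running product of q + 2: the left side becomes a difference, and differences sum.


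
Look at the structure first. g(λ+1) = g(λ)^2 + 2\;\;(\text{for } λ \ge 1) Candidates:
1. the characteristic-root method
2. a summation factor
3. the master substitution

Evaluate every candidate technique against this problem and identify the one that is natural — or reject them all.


Verdict: no special technique — no ansatz, no master substitution, no summation factor survives the nonlinearity here.
- the characteristic-root method — nonlinearity rules out exponential-mode superposition from the start.
- a summation factor — the recursion is nonlinear — outside the first-order linear family a summation factor addresses.
- the master substitution: no fixed divisor shrinks the index between calls.


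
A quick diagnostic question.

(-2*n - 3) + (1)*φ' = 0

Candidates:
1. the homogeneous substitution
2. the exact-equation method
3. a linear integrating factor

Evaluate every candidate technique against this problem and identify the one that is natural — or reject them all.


Verdict: no special technique — solved for the derivative, φ never appears on the right — this is a direct integration in n, not a differential-equations problem at heart.
- the homogeneous substitution: the slope does not depend on the ratio of the variables alone.
- the exact-equation method — the unknown never enters the equation — exactness holds emptily, with nothing for the method to add.
- a linear integrating factor: with the unknown absent the integrating factor is a formality; direct integration is the working structure.


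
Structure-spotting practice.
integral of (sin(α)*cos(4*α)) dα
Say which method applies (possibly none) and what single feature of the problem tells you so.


Method: a trigonometric identity — the product sin(α)*cos(4*α) converts to a sum of single-frequency sinusoids via the product-to-sum identity.


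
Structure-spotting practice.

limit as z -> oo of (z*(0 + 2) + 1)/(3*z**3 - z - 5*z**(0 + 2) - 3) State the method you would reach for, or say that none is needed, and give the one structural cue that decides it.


Method: dominant-term comparison — divide through by the highest power of z; every lower-order term dies and the dominant terms decide the limit. Viewed as a single quotient this is an ∞/∞ form — an at-infinity application of l'Hôpital's rule would also resolve it; comparing leading growth reads the answer without differentiating.


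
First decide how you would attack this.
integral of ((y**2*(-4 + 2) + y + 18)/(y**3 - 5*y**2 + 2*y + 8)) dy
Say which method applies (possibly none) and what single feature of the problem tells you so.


Method: partial fractions — once y**3 - 5*y**2 + 2*y + 8 is factored, each root contributes a simple-fraction term; integrate them one at a time.


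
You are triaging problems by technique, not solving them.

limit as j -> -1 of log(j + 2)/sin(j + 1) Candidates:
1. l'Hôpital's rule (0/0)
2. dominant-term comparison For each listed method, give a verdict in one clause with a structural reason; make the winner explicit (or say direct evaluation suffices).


Diagnosis: l'Hôpital's rule (0/0) — numerator and denominator both vanish at -1 — a genuine 0/0 form, which is exactly when l'Hôpital applies. Expanding numerator and denominator to first order gives the same value — the rule automates exactly that.
- l'Hôpital's rule (0/0) — yes — fits the structure here.
- dominant-term comparison: no dominant power emerges to decide the limit by degree comparison.


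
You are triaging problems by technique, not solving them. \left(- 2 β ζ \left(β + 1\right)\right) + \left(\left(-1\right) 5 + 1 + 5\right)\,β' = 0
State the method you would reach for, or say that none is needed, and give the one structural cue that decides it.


Verdict: separation of variables — all dependence on the two variables factors apart, the defining separable shape. This doubles as a Bernoulli equation in the unknown as written; dividing and integrating works on it directly.


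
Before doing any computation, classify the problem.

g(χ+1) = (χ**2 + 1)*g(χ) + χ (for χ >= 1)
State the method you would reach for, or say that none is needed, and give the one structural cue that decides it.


Technique: a summation factor — because the multiplier χ**2 + 1 is index-dependent, divide through by its running product and sum the resulting differences.


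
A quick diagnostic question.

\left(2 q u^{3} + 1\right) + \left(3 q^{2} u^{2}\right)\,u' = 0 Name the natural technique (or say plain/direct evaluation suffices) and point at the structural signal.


Technique: the exact-equation method — equality of cross partials is the green light — assemble the potential function term by term.


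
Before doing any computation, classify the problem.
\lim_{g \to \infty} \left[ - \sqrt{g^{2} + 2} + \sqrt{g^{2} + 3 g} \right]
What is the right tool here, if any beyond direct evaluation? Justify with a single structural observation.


Method: conjugate multiplication — turning the difference into a conjugate-rationalized ratio makes the limit readable.


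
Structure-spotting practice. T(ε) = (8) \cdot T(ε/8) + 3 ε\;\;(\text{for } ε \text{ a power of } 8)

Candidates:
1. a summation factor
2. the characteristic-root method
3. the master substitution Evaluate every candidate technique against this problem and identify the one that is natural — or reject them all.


Best approach: the master substitution — the argument contracts 8-fold per step: reindex ε exponentially and solve the linear recurrence in the new index.
- a summation factor: a divided-index call is outside the fixed-shift first-order family a summation factor normalizes.
- the characteristic-root method: the recursion divides its index rather than shifting it — outside the constant-shift family the root method covers.
- the master substitution: yes — fits the structure here.


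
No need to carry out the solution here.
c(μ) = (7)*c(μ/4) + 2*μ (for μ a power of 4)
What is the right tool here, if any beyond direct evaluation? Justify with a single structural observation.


Diagnosis: the master substitution — the index is divided (μ/4), not shifted — substitute μ = 4^m to straighten it into a shift recurrence.


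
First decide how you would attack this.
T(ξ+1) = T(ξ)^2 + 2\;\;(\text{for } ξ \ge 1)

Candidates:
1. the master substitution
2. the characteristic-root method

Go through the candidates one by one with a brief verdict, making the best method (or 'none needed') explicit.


Verdict: no special technique — the update rule curves (it is not linear in the unknown sequence), so no superposition-based closed form attaches — iterate or study it directly.
- the master substitution: the recursion steps by a constant offset, so exponential reindexing is pointless.
- the characteristic-root method: nonlinearity rules out exponential-mode superposition from the start.


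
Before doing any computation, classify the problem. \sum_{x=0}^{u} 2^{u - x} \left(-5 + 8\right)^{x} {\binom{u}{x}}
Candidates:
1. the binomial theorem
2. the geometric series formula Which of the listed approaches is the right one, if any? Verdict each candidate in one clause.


Verdict: the binomial theorem — {\binom{u}{x}} weighting matched powers of (-5 + 8) and 2 is the expanded form of ((-5 + 8) + 2)^u — fold it back up.
- the binomial theorem — applicable, and directly so.
- the geometric series formula: dividing successive terms gives an index-dependent quantity, not a constant.


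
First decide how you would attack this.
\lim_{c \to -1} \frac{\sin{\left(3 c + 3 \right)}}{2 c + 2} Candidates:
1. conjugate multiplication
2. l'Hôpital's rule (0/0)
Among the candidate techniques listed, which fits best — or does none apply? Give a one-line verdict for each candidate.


Best approach: l'Hôpital's rule (0/0) — both numerator and denominator vanish at -1: the genuine 0/0 indeterminate that l'Hôpital exists for. One could equally expand both pieces locally and compare leading terms; the rule does that in one stroke.
- conjugate multiplication: no difference of divergent radicals appears, so rationalizing has nothing to cancel.
- l'Hôpital's rule (0/0) — applies; the problem has the shape this method handles.


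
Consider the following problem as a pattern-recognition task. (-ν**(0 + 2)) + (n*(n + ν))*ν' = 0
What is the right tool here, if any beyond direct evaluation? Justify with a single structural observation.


Method: the homogeneous substitution — the slope's numerator and denominator have matching total degree, so it depends only on ν/n and the ratio substitution collapses it. With the right rearrangement (exchanging the roles of the variables where needed), this also fits a Bernoulli template; the homogeneous substitution reads the structure directly.


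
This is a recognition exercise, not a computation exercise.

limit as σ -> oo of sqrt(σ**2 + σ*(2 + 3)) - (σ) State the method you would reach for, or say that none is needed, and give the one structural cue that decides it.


Diagnosis: conjugate multiplication — sqrt(σ**2 + σ*(2 + 3)) and σ both blow up, but their difference is tame once the conjugate rationalizes it.


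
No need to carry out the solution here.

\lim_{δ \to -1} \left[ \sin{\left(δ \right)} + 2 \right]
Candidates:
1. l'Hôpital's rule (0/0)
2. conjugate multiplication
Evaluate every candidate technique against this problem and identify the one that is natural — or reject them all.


Best approach: no special technique — nothing blocks direct substitution at -1: plug in and finish.
- l'Hôpital's rule (0/0) — substituting the point produces a determinate value, not a 0 over 0 clash.
- conjugate multiplication: the conjugate move applies to radical differences, which this is not.


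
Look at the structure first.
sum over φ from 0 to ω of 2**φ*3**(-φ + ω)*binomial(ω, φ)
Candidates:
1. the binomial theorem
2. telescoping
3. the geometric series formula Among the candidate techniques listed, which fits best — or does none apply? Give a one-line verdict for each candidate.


Best approach: the binomial theorem — terms weighting binomial(ω, φ) against matched powers of 2 and 3 reassemble into (2 + 3)^ω by the binomial theorem.
- the binomial theorem: applicable, and directly so.
- telescoping: the terms as presented offer no neighboring cancellation — a telescoping rewrite may exist, but the displayed structure does not hand one over.
- the geometric series formula — the term-to-term ratio changes with the index, so the geometric formula cannot close it.


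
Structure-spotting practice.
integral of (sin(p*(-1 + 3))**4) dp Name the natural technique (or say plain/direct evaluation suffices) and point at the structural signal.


Best approach: a trigonometric identity — sin(p*(-1 + 3))**4 is an even power — the power-reduction identity rewrites it into first-degree cosines.


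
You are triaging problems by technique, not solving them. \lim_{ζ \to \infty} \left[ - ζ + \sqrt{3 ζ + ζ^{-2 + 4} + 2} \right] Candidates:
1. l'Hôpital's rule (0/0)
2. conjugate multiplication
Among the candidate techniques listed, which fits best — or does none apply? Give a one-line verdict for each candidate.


Verdict: conjugate multiplication — this difference gives up after one conjugate multiplication — the radical structure cancels against its conjugate.
- l'Hôpital's rule (0/0) — substitution produces ∞ − ∞ rather than a vanishing quotient; the rule needs a 0/0 ratio to act on.
- conjugate multiplication: a fit — the right tool for this form.


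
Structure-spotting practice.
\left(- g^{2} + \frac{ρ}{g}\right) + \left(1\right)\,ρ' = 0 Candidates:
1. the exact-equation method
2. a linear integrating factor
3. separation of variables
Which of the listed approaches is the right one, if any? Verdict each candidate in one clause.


Diagnosis: a linear integrating factor — linear in the unknown with genuine forcing: multiply through by the exponential of the integrated coefficient and the left side closes into one derivative.
- the exact-equation method — exactness fails on the nose — the mixed partials do not match.
- a linear integrating factor — yes — fits the structure here.
- separation of variables: no division isolates the independent variable from the unknown.


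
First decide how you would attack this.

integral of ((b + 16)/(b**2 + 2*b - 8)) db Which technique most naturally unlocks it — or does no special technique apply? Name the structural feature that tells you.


Method: partial fractions — the factorization of b**2 + 2*b - 8 is the whole battle; after it, each term is a table integral.


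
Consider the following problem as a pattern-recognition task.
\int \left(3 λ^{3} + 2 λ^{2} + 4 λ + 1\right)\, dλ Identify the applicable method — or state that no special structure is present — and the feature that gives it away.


Diagnosis: no special technique — nothing composite, nothing rational, nothing trigonometric — each constant-multiple power of λ integrates by the power rule alone.


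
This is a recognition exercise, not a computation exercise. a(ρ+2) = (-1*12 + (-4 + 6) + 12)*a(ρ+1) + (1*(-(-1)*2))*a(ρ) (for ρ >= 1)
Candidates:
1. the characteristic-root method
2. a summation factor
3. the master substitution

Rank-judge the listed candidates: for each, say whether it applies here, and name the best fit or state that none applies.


Method: the characteristic-root method — linear, homogeneous, constant coefficients: solutions of the form r^ρ exist — find the roots of the characteristic polynomial.
- the characteristic-root method: yes, a natural case for it.
- a summation factor — a summation factor telescopes one-step recursions; this one carries higher-order memory.
- the master substitution: the recursive argument is a shift of the index, not a fixed fraction of it.


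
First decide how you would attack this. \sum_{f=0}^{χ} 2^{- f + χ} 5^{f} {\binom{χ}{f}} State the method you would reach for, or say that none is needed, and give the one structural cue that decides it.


Technique: the binomial theorem — {\binom{χ}{f}} weighting matched powers of 5 and 2 is the expanded form of (5 + 2)^χ — fold it back up.


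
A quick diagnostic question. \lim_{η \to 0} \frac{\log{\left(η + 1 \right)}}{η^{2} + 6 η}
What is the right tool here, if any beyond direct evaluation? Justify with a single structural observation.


Technique: l'Hôpital's rule (0/0) — both numerator and denominator vanish at 0: the genuine 0/0 indeterminate that l'Hôpital exists for. The standard small-argument limits would also carry it; the rule is the systematic route.


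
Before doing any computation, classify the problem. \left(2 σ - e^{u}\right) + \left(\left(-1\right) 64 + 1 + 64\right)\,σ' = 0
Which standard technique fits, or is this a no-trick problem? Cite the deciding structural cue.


Technique: a linear integrating factor — σ enters only linearly with coefficient 2; multiply by exp of the integral of 2 and the left side becomes one derivative.


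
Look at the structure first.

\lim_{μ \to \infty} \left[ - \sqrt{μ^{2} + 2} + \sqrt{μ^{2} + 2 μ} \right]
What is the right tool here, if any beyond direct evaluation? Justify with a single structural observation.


Technique: conjugate multiplication — infinity minus infinity with a radical in play — multiply by the conjugate so the divergences of \sqrt{μ^{2} + 2 μ} and \sqrt{μ^{2} + 2} annihilate.


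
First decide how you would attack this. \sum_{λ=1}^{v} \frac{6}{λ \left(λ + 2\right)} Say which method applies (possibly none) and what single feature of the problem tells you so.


Technique: telescoping — the denominator's roots in \frac{6}{λ \left(λ + 2\right)} sit an integer apart: decomposition produces a self-cancelling chain.


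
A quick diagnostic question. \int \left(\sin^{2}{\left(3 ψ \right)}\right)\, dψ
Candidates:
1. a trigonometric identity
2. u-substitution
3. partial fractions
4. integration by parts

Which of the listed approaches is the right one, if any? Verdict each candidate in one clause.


Verdict: a trigonometric identity — even powers like \sin^{2}{\left(3 ψ \right)} never integrate directly; the half-angle identity lowers the degree first.
- a trigonometric identity — yes — fits the structure here.
- u-substitution — no subexpression of the integrand serves as a whole-integral substitution inner — individual terms may offer their own, but none carries its derivative as a factor of the full integrand; a working change of variable would have to be constructed from outside the expression.
- partial fractions: the expression is not a ratio of polynomials that decomposes further.
- integration by parts: not the fit here: there is no polynomial factor to ladder down — parts can still close the trigonometric product by recursion, though the identity rewrite is the direct route.


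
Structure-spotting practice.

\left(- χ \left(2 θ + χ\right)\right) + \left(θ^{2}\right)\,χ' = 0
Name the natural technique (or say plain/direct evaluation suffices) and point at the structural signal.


Diagnosis: the homogeneous substitution — the slope's numerator and denominator share total degree; set v = χ/θ and the equation drops to separable form. A Bernoulli rewrite works here as the equation stands — the homogeneous substitution is the more immediate reading.


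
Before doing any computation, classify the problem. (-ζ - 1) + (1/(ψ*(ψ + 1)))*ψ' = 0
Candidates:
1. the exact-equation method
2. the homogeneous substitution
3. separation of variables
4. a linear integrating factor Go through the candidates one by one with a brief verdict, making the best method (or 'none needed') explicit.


Verdict: separation of variables — solved for the derivative, the right side splits multiplicatively into a function of each variable alone — divide and integrate each side. A Bernoulli rewrite would carry it as the equation stands — separating the variables needs no rearrangement either.
- the exact-equation method: the cross-partial test holds only vacuously — each coefficient lives in its own variable, so the exactness machinery reads no structure the split form does not already show.
- the homogeneous substitution — the slope is not a function of the ratio of the variables alone.
- separation of variables: applicable, and directly so.
- a linear integrating factor: a nonlinear term in the unknown puts this outside the integrating-factor template.


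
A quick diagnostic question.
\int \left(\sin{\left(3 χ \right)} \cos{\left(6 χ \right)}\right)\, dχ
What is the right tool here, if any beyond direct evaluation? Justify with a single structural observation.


Diagnosis: a trigonometric identity — two different frequencies multiply in \sin{\left(3 χ \right)} \cos{\left(6 χ \right)}; the product-to-sum formula separates them.


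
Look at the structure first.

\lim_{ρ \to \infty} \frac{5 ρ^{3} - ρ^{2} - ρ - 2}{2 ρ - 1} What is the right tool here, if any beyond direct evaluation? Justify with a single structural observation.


Verdict: dominant-term comparison — at large ρ only the top-degree terms survive; compare the leading terms and the limit falls out. l'Hôpital's at-infinity variant applies to the expression viewed as a single quotient; the leading-term comparison is the direct route.


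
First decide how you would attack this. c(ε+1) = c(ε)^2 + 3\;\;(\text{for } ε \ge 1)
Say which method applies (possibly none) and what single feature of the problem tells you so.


Diagnosis: no special technique — the new term depends nonlinearly on the old ones, which disqualifies every superposition-based technique.


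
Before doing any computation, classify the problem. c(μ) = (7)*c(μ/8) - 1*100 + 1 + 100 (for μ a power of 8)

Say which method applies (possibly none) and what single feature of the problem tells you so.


Method: the master substitution — divide-the-index recursion (μ/8 inside the call) straightens out once the index is rewritten as 8^m.


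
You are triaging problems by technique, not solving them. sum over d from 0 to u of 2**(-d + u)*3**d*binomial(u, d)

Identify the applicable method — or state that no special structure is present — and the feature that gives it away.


Diagnosis: the binomial theorem — terms weighting binomial(u, d) against matched powers of 3 and 2 reassemble into (3 + 2)^u by the binomial theorem.


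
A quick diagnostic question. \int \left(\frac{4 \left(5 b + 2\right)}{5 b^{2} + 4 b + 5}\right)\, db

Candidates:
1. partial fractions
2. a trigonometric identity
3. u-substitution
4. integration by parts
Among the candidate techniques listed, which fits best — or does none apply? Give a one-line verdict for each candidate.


Method: u-substitution — collected, the integrand has one factor that is, up to a constant, the derivative of an inner expression the rest depends on — substitute for that inner expression.
- partial fractions: the denominator is irreducible over the rationals — no rational-coefficient split into simpler fractions exists.
- a trigonometric identity: with no trigonometric functions present, identity rewriting has no target.
- u-substitution — a fit — the right tool for this form.
- integration by parts — the integrand does not split as a nonconstant polynomial times an exp, sine, cosine of a linear argument, or logarithm — no polynomial-kernel parts product to differentiate one side of.


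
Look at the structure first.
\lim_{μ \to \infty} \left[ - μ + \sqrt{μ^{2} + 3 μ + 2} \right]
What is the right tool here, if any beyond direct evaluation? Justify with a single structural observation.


Technique: conjugate multiplication — neither \sqrt{μ^{2} + 3 μ + 2} nor μ converges alone, so rewrite their difference as a conjugate-rationalized quotient first.


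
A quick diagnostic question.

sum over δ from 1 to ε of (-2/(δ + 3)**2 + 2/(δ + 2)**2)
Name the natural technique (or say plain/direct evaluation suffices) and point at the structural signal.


Diagnosis: telescoping — this sum is a zipper: each term contributes 2/(δ + 2)**2 and removes the next index's value, which the following term puts back, closing term by term.


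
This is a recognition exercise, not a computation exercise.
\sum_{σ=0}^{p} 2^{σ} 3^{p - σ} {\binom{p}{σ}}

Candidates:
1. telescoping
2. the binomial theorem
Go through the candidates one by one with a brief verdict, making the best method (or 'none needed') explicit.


Method: the binomial theorem — the binomial coefficients weight matched powers of 2 and 3, which is exactly the expansion of a binomial power.
- telescoping: neither a shifted-difference shape nor integer-spaced poles are present.
- the binomial theorem: a fit — the right tool for this form.


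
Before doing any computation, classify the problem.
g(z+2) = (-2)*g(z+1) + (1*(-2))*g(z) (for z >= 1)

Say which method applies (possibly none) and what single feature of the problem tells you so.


Technique: the characteristic-root method — no index-dependence in the weights and nothing inhomogeneous: classic characteristic-equation setup.


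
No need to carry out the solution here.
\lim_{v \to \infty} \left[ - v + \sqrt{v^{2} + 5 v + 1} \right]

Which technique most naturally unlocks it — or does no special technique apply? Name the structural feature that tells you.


Method: conjugate multiplication — infinity minus infinity with a radical in play — multiply by the conjugate so the divergences of \sqrt{v^{2} + 5 v + 1} and v annihilate.


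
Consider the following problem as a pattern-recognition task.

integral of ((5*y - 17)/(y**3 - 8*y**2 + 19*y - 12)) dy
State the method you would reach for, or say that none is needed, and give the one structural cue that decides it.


Best approach: partial fractions — each factor of y**3 - 8*y**2 + 19*y - 12 owns one elementary piece of the integrand — separate them and integrate piecewise.


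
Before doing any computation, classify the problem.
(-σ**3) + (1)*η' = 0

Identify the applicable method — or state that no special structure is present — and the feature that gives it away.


Best approach: no special technique — solved for the derivative, η never appears on the right — this is a direct integration in σ, not a differential-equations problem at heart.


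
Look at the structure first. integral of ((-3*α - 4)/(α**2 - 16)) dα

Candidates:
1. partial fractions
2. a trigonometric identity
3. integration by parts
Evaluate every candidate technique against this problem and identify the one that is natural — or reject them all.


Diagnosis: partial fractions — the integrand is a proper rational function and its denominator α**2 - 16 factors into distinct pieces, so it splits into simple fractions.
- partial fractions: yes — fits the structure here.
- a trigonometric identity — with no trigonometric functions present, identity rewriting has no target.
- integration by parts — no split into a nonconstant polynomial times one of the standard kernels — exp, sine, or cosine of a linear argument, or a logarithm — applies here.


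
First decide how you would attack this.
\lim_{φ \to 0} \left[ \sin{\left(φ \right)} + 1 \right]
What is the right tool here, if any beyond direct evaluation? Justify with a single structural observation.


Method: no special technique — nothing blocks direct substitution at 0: plug in and finish.


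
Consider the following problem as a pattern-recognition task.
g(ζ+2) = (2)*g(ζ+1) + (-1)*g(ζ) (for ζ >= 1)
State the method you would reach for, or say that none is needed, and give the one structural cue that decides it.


Verdict: the characteristic-root method — because shifting ζ leaves the equation's coefficients unchanged, exponential trials reduce it to algebra.


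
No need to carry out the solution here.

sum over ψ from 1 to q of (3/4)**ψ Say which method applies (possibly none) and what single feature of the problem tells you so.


Best approach: the geometric series formula — term-over-term division gives 3/4 every time — index-free ratio, geometric sum formula applies.


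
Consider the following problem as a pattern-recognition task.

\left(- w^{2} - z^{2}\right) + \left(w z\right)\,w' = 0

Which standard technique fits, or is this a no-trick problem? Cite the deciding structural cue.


Verdict: the homogeneous substitution — the slope's numerator and denominator share total degree; set v = w/z and the equation drops to separable form. This doubles as a Bernoulli equation in the unknown as written; the homogeneous route needs no setup at all.


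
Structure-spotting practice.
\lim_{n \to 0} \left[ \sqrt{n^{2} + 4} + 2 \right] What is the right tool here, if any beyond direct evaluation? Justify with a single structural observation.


Verdict: no special technique — nothing blocks direct substitution at 0: plug in and finish.


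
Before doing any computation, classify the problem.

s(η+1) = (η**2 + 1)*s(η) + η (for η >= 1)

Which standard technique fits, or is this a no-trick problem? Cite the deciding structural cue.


Verdict: a summation factor — rescale the sequence by the product of the weights η**2 + 1 so far — the recurrence collapses to a plain running sum.


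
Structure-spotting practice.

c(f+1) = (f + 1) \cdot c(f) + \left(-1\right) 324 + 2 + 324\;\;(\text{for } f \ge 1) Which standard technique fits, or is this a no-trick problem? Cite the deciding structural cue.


Technique: a summation factor — first-order linear but the coefficient f + 1 moves with the index — divide by the cumulative product and telescope.


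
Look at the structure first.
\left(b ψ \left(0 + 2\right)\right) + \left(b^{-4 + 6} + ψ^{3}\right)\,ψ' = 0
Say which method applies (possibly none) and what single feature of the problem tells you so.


Technique: the exact-equation method — because the two cross partials coincide, the form is conservative as written — recover its potential in (b, ψ).


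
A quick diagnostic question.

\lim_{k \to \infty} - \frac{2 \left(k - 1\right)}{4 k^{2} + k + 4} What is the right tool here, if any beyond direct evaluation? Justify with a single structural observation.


Diagnosis: dominant-term comparison — growth-rate triage: the leading powers of k decide the limit, everything else is noise. Differentiating the expression as a single quotient would eventually settle it as well; matching dominant growth settles it immediately.


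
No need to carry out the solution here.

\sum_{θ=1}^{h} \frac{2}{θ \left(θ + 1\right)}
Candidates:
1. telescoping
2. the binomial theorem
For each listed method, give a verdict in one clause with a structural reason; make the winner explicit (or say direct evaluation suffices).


Best approach: telescoping — rewrite \frac{2}{θ \left(θ + 1\right)} as simple fractions and successive terms eat each other — only the edges survive.
- telescoping — yes, a natural case for it.
- the binomial theorem: the summand does not match any term pattern of an expanded binomial power.


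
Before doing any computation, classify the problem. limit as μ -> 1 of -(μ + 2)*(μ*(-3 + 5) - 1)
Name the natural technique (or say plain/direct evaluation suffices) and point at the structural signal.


Best approach: no special technique — the expression is continuous at 1 — substitute and evaluate; no indeterminate form appears.


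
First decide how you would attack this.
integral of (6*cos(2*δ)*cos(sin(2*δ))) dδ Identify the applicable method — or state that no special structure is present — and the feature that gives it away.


Verdict: u-substitution — structure check: outer function, inner expression sin(2*δ), inner derivative as a factor — the classic u = sin(2*δ) pattern.


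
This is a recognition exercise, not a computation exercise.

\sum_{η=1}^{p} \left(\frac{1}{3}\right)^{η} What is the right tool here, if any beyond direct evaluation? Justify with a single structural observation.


Method: the geometric series formula — consecutive terms stand in a fixed index-free ratio — the geometric sum formula closes it.


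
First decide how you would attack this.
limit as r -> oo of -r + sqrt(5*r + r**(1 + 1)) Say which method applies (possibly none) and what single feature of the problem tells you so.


Method: conjugate multiplication — this difference gives up after one conjugate multiplication — the radical structure cancels against its conjugate.


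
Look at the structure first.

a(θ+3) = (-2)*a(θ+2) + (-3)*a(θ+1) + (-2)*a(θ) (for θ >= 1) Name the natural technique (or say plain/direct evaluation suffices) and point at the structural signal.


Diagnosis: the characteristic-root method — every coefficient is a fixed number and the forcing is zero — substitute r^θ and read off the root equation.


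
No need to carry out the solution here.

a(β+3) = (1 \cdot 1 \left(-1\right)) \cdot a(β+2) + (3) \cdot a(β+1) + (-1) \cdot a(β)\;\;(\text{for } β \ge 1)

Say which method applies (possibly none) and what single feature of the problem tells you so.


Method: the characteristic-root method — constant coefficients and linearity mean the ansatz r^β reduces it to solving the characteristic polynomial.


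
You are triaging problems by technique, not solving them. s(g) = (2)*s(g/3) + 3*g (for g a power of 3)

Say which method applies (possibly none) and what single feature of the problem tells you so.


Best approach: the master substitution — the argument contracts 3-fold per step: reindex g exponentially and solve the linear recurrence in the new index.


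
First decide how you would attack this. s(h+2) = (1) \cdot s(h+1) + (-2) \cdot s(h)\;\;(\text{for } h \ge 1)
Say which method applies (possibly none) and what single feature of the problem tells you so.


Technique: the characteristic-root method — the recurrence treats every index alike (constant coefficients, no forcing) — precisely the regime where r^h trials close it.


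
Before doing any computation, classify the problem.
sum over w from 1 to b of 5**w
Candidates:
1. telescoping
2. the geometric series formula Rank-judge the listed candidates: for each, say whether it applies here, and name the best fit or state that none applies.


Technique: the geometric series formula — term-over-term division gives 5 every time — index-free ratio, geometric sum formula applies.
- telescoping: the summand is not presented as a shifted difference — a telescoping rewrite may exist, but the displayed structure does not offer one.
- the geometric series formula: yes — fits the structure here.
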